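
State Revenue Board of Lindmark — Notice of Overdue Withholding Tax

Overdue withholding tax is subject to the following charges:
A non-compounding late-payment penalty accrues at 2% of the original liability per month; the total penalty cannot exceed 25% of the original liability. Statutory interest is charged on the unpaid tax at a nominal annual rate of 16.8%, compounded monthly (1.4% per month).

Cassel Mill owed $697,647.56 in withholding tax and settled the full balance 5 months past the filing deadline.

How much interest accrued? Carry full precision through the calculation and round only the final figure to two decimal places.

$50,222.00

Interest: $697,647.56 × ((1 + 0.014)^5 − 1) = $697,647.56 × 0.0719876… = $50,221.9962…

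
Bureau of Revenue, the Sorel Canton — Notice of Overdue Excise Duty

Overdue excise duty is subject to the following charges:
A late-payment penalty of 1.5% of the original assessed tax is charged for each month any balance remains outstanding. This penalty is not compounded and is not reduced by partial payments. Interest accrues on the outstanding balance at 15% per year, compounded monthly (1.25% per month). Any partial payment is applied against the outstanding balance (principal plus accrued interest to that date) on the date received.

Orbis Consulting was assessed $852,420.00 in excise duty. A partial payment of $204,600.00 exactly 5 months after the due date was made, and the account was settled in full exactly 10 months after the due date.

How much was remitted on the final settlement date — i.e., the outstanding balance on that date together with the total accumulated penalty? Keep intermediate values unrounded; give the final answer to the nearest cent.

$875,322.09

Balance at month 5: $852,420.0000 × (1 + 0.0125)^5 = $907,044.9094…
After $204,600.00 payment: $907,044.9094… − $204,600.00 = $702,444.9094…
Balance at month 10: $702,444.9094… × (1 + 0.0125)^5 = $747,459.0920…
Penalty: 10 × 1.5% × $852,420.00 = $127,863.00
Final settlement = outstanding balance + penalty = $747,459.0920… + $127,863.00 = $875,322.09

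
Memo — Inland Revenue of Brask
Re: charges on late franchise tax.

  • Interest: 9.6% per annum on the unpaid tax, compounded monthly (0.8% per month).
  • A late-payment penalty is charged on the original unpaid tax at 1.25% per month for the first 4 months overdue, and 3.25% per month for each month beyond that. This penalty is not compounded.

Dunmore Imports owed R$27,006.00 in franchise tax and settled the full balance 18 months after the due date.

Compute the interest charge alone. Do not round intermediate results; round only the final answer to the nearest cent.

R$4,164.94

Interest: R$27,006.00 × ((1 + 0.008)^18 − 1) = R$27,006.00 × 0.1542226… = R$4,164.9358…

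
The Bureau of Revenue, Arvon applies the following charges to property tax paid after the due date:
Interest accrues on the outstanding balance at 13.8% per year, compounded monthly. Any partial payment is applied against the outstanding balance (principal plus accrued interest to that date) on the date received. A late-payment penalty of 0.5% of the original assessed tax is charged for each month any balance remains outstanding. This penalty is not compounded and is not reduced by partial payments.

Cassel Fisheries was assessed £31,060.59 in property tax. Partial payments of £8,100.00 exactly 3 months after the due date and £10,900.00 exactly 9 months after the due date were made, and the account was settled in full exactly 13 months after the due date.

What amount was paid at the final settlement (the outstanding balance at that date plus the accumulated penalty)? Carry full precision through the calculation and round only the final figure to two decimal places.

£17,566.07

Monthly rate = 13.8% ÷ 12 = 1.15%
Balance at month 3: £31,060.5900 × (1 + 0.0115)^3 = £32,144.5509…
After £8,100.00 payment: £32,144.5509… − £8,100.00 = £24,044.5509…
Balance at month 9: £24,044.5509… × (1 + 0.0115)^6 = £25,752.0610…
After £10,900.00 payment: £25,752.0610… − £10,900.00 = £14,852.0610…
Balance at month 13: £14,852.0610… × (1 + 0.0115)^4 = £15,547.1315…
Penalty: 13 × 0.5% × £31,060.59 = £2,018.94…
Final settlement = outstanding balance + penalty = £15,547.1315… + £2,018.94… = £17,566.07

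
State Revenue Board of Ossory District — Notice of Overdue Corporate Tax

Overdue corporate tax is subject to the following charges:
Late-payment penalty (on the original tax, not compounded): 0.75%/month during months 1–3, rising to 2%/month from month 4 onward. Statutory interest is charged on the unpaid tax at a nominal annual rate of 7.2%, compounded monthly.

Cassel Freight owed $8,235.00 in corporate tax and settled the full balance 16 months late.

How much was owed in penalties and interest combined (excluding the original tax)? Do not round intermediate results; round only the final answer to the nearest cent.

Penalty, months 1–3: 3 × 0.75% × $8,235.00 = $185.29…
Penalty, months 4–16: 13 × 2% × $8,235.00 = $2,141.10
Interest (7.2%/yr ÷ 12 = 0.6%/month): $8,235.00 × ((1 + 0.006)^16 − 1) = $827.1510…
Penalties + interest = $2,326.3875 + $827.1510… = $3,153.54

$3,153.54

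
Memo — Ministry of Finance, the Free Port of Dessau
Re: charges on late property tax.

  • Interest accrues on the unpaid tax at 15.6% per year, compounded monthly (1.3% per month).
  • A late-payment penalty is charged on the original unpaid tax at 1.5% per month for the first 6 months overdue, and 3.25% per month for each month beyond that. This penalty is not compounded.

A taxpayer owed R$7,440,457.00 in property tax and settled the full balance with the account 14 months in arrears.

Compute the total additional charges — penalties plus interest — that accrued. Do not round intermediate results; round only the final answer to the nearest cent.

Penalty, months 1–6: 6 × 1.5% × R$7,440,457.00 = R$669,641.13
Penalty, months 7–14: 8 × 3.25% × R$7,440,457.00 = R$1,934,518.82
Interest: R$7,440,457.00 × ((1 + 0.013)^14 − 1) = R$7,440,457.00 × 0.1982081… = R$1,474,758.5148…
Penalties + interest = R$2,604,159.9500 + R$1,474,758.5148… = R$4,078,918.46

R$4,078,918.46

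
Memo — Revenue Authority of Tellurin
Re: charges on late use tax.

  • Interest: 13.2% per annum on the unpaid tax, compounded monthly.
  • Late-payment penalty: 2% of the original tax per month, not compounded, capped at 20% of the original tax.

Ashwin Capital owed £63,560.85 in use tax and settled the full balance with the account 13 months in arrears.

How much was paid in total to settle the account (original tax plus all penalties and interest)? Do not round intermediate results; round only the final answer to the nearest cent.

Penalty (uncapped): 13 × 2% × £63,560.85 = £16,525.82…; cap = 20% × £63,560.85 = £12,712.17 → penalty = £12,712.17
Interest (13.2%/yr ÷ 12 = 1.1%/month): £63,560.85 × ((1 + 0.011)^13 − 1) = £9,713.9631…
Total = £63,560.85 + £12,712.1700 + £9,713.9631… = £85,986.98

£85,986.98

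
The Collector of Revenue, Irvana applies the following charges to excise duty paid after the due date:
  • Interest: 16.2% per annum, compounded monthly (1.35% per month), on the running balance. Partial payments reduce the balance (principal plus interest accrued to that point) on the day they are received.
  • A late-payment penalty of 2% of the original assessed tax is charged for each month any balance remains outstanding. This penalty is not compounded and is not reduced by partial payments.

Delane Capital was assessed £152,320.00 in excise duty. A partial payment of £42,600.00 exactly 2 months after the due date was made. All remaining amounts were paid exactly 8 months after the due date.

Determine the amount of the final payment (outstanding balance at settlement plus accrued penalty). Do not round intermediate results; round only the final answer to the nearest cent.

Balance at month 2: £152,320.0000 × (1 + 0.0135)^2 = £156,460.4003…
After £42,600.00 payment: £156,460.4003… − £42,600.00 = £113,860.4003…
Balance at month 8: £113,860.4003… × (1 + 0.0135)^6 = £123,400.0184…
Penalty: 8 × 2% × £152,320.00 = £24,371.20
Final settlement = outstanding balance + penalty = £123,400.0184… + £24,371.20 = £147,771.22

£147,771.22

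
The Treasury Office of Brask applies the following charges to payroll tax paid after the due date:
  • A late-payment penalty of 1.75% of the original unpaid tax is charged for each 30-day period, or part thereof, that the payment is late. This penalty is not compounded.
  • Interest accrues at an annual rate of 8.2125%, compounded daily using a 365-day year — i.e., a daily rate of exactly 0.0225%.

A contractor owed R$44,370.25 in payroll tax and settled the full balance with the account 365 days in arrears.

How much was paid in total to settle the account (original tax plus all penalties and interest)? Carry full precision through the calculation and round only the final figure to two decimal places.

R$58,261.75

Penalty periods: ⌈365/30⌉ = 13; penalty = 13 × 1.75% × R$44,370.25 = R$10,094.23…
Interest: R$44,370.25 × ((1 + 0.000225)^365 − 1) = R$44,370.25 × 0.08558147… = R$3,797.2713…
Total = R$44,370.25 + R$10,094.2319… + R$3,797.2713… = R$58,261.75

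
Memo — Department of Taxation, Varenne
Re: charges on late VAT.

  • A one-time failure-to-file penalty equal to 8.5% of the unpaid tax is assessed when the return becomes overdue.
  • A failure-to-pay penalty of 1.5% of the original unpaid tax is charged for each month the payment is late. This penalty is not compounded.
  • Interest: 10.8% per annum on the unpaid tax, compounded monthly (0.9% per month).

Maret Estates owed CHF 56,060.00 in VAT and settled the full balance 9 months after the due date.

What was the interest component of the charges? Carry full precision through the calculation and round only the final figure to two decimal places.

Interest: CHF 56,060.00 × ((1 + 0.009)^9 − 1) = CHF 56,060.00 × 0.0839781… = CHF 4,707.8106…

CHF 4,707.81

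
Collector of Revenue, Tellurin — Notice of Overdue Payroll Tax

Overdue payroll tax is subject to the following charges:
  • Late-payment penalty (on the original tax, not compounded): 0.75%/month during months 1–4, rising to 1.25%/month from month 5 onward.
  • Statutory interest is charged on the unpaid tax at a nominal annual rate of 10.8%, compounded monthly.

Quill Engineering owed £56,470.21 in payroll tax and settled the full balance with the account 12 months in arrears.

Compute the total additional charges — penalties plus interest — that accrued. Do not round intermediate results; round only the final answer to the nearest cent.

Penalty, months 1–4: 4 × 0.75% × £56,470.21 = £1,694.11…
Penalty, months 5–12: 8 × 1.25% × £56,470.21 = £5,647.02…
Interest (10.8%/yr ÷ 12 = 0.9%/month): £56,470.21 × ((1 + 0.009)^12 − 1) = £6,409.9152…
Penalties + interest = £7,341.1273 + £6,409.9152… = £13,751.04

£13,751.04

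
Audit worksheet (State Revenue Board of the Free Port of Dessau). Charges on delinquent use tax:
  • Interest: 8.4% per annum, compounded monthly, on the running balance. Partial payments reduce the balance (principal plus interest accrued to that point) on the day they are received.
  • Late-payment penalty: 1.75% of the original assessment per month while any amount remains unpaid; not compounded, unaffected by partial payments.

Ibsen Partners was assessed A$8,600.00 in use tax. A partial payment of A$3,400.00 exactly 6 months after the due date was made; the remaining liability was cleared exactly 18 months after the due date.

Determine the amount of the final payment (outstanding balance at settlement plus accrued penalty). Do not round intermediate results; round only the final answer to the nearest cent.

Monthly rate = 8.4% ÷ 12 = 0.7%
Balance at month 6: A$8,600.0000 × (1 + 0.007)^6 = A$8,967.5803…
After A$3,400.00 payment: A$8,967.5803… − A$3,400.00 = A$5,567.5803…
Balance at month 18: A$5,567.5803… × (1 + 0.007)^12 = A$6,053.6894…
Penalty: 18 × 1.75% × A$8,600.00 = A$2,709.00
Final settlement = outstanding balance + penalty = A$6,053.6894… + A$2,709.00 = A$8,762.69

A$8,762.69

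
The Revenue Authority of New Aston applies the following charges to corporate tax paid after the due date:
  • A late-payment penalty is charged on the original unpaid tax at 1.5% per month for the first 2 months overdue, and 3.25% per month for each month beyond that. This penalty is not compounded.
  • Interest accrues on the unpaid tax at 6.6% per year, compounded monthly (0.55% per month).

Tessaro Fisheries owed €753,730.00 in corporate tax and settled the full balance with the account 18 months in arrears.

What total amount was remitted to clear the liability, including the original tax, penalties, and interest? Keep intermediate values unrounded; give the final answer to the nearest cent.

Penalty, months 1–2: 2 × 1.5% × €753,730.00 = €22,611.90
Penalty, months 3–18: 16 × 3.25% × €753,730.00 = €391,939.60
Interest: €753,730.00 × ((1 + 0.0055)^18 − 1) = €753,730.00 × 0.1037669… = €78,212.1922…
Total = €753,730.00 + €414,551.5000 + €78,212.1922… = €1,246,493.69

€1,246,493.69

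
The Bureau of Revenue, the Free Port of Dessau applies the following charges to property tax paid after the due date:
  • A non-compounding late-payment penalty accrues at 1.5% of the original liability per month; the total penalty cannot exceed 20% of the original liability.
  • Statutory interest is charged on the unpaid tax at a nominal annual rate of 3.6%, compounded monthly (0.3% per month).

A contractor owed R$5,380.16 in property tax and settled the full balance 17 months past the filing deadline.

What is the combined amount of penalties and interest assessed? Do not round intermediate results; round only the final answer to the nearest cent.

R$1,357.11

Penalty (uncapped): 17 × 1.5% × R$5,380.16 = R$1,371.94…; cap = 20% × R$5,380.16 = R$1,076.03… → penalty = R$1,076.03…
Interest: R$5,380.16 × ((1 + 0.003)^17 − 1) = R$5,380.16 × 0.0522426… = R$281.0733…
Penalties + interest = R$1,076.0320 + R$281.0733… = R$1,357.11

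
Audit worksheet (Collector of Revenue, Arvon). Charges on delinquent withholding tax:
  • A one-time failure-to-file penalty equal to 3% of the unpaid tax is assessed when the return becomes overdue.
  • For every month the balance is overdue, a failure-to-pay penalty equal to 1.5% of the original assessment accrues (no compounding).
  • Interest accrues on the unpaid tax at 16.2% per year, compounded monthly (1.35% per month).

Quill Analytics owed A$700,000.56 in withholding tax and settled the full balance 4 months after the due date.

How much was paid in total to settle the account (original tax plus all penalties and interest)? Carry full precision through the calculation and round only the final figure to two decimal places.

A$801,573.00

Failure-to-file penalty: 3% × A$700,000.56 = A$21,000.02…
Failure-to-pay penalty = 1.5% × A$700,000.56 × 4 mo = A$42,000.03…
Interest: A$700,000.56 × ((1 + 0.0135)^4 − 1) = A$700,000.56 × 0.0551034… = A$38,572.3932…
Total = A$700,000.56 + A$63,000.0504 + A$38,572.3932… = A$801,573.00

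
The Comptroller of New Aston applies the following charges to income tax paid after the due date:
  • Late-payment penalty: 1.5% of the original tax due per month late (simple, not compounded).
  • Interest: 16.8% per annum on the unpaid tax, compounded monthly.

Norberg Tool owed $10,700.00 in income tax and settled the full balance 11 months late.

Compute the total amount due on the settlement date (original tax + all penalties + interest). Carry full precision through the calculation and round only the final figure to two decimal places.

$14,233.63

Late-payment penalty = 1.5% × $10,700.00 × 11 mo = $1,765.50
Interest (16.8%/yr ÷ 12 = 1.4%/month): $10,700.00 × ((1 + 0.014)^11 − 1) = $1,768.1289…
Total = $10,700.00 + $1,765.5000 + $1,768.1289… = $14,233.63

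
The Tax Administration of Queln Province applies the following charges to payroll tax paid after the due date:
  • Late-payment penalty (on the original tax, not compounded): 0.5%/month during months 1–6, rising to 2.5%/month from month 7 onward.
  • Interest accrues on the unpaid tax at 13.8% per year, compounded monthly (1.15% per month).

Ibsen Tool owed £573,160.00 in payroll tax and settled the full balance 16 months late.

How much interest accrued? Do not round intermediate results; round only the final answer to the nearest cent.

Interest: £573,160.00 × ((1 + 0.0115)^16 − 1) = £573,160.00 × 0.2007544… = £115,064.4030…

£115,064.40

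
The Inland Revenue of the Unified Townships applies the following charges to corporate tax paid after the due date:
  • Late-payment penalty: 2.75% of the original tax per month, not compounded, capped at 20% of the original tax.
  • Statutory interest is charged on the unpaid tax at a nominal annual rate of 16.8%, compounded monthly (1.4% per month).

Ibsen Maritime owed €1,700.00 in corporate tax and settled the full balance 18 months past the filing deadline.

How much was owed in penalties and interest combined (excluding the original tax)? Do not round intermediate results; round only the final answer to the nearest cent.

€823.39

Penalty (uncapped): 18 × 2.75% × €1,700.00 = €841.50; cap = 20% × €1,700.00 = €340.00 → penalty = €340.00
Interest: €1,700.00 × ((1 + 0.014)^18 − 1) = €1,700.00 × 0.2843494… = €483.3940…
Penalties + interest = €340.0000 + €483.3940… = €823.39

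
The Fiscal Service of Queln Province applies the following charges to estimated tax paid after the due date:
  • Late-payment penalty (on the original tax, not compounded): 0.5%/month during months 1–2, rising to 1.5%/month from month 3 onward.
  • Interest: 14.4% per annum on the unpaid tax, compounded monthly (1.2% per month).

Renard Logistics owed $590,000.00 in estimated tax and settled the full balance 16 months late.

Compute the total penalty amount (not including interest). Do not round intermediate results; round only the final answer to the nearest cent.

$129,800.00

Penalty, months 1–2: 2 × 0.5% × $590,000.00 = $5,900.00
Penalty, months 3–16: 14 × 1.5% × $590,000.00 = $123,900.00
Total penalty = $5,900.00 + $123,900.00 = $129,800.00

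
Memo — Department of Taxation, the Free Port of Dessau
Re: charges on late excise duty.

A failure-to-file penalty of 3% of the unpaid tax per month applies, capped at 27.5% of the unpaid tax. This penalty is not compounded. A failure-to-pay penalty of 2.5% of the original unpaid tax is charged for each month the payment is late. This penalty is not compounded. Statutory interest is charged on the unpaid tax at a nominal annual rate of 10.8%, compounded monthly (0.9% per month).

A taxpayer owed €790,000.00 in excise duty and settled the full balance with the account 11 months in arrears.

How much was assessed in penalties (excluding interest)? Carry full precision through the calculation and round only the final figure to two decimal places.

Failure-to-file: 11 × 3% × €790,000.00 = €260,700.00, capped at 27.5% × €790,000.00 = €217,250.00
Failure-to-pay penalty: 11 × 2.5% × €790,000.00 = €217,250.00
Total penalty = €217,250.00 + €217,250.00 = €434,500.00

€434,500.00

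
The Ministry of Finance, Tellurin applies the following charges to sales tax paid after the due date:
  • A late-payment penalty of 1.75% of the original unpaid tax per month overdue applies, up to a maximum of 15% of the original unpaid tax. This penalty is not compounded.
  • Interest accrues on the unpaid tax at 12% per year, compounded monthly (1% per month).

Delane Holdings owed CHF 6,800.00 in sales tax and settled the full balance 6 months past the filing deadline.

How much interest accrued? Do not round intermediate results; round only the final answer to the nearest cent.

CHF 418.34

Interest: CHF 6,800.00 × ((1 + 0.01)^6 − 1) = CHF 6,800.00 × 0.0615202… = CHF 418.3370…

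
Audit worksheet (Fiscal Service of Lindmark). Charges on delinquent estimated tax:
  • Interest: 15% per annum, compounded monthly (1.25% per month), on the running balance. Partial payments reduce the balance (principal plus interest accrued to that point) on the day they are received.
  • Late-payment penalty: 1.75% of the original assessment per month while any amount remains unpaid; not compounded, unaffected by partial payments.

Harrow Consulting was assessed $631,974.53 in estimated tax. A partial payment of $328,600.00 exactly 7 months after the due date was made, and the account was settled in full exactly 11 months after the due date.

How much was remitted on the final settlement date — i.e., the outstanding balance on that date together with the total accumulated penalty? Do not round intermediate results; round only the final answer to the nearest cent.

Balance at month 7: $631,974.5300 × (1 + 0.0125)^7 = $689,389.7133…
After $328,600.00 payment: $689,389.7133… − $328,600.00 = $360,789.7133…
Balance at month 11: $360,789.7133… × (1 + 0.0125)^4 = $379,170.2668…
Penalty: 11 × 1.75% × $631,974.53 = $121,655.10…
Final settlement = outstanding balance + penalty = $379,170.2668… + $121,655.10… = $500,825.36

$500,825.36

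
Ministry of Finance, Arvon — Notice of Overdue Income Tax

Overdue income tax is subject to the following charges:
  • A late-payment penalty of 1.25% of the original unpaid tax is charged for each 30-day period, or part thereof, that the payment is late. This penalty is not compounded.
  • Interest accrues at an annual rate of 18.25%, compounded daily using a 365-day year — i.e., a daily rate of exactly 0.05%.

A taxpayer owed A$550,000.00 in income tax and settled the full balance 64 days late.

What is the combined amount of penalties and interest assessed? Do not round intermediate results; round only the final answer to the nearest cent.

A$38,505.09

Penalty periods: ⌈64/30⌉ = 3; penalty = 3 × 1.25% × A$550,000.00 = A$20,625.00
Interest: A$550,000.00 × ((1 + 0.0005)^64 − 1) = A$550,000.00 × 0.03250925… = A$17,880.0864…
Penalties + interest = A$20,625.0000 + A$17,880.0864… = A$38,505.09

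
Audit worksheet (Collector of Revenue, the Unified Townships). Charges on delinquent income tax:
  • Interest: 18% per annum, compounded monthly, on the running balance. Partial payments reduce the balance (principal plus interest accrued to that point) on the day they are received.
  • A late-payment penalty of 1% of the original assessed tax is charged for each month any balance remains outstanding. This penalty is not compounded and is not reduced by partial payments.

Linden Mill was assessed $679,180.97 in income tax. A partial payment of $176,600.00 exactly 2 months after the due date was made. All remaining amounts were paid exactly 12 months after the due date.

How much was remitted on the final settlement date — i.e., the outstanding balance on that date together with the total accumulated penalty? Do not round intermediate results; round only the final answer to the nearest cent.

Monthly rate = 18% ÷ 12 = 1.5%
Balance at month 2: $679,180.9700 × (1 + 0.015)^2 = $699,709.2148…
After $176,600.00 payment: $699,709.2148… − $176,600.00 = $523,109.2148…
Balance at month 12: $523,109.2148… × (1 + 0.015)^10 = $607,089.5997…
Penalty: 12 × 1% × $679,180.97 = $81,501.72…
Final settlement = outstanding balance + penalty = $607,089.5997… + $81,501.72… = $688,591.32

$688,591.32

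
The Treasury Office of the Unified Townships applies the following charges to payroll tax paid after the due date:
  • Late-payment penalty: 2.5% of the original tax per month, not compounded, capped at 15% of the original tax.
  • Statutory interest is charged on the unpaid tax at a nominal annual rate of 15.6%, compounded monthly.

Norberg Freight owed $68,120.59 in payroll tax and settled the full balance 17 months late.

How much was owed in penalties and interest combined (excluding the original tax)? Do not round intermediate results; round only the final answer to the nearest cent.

$26,944.98

Penalty (uncapped): 17 × 2.5% × $68,120.59 = $28,951.25…; cap = 15% × $68,120.59 = $10,218.09… → penalty = $10,218.09…
Interest (15.6%/yr ÷ 12 = 1.3%/month): $68,120.59 × ((1 + 0.013)^17 − 1) = $16,726.8946…
Penalties + interest = $10,218.0885 + $16,726.8946… = $26,944.98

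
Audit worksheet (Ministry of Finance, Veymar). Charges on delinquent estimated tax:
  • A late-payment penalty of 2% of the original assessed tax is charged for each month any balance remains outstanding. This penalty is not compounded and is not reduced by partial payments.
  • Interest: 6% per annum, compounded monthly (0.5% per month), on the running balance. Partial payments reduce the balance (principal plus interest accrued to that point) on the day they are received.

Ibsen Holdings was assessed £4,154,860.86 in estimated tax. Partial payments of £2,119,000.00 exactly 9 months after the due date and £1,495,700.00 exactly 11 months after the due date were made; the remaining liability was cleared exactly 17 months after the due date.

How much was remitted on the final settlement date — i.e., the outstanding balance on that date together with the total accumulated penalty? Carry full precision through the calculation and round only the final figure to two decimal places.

£2,188,768.81

Balance at month 9: £4,154,860.8600 × (1 + 0.005)^9 = £4,345,612.9283…
After £2,119,000.00 payment: £4,345,612.9283… − £2,119,000.00 = £2,226,612.9283…
Balance at month 11: £2,226,612.9283… × (1 + 0.005)^2 = £2,248,934.7230…
After £1,495,700.00 payment: £2,248,934.7230… − £1,495,700.00 = £753,234.7230…
Balance at month 17: £753,234.7230… × (1 + 0.005)^6 = £776,116.1178…
Penalty: 17 × 2% × £4,154,860.86 = £1,412,652.69…
Final settlement = outstanding balance + penalty = £776,116.1178… + £1,412,652.69… = £2,188,768.81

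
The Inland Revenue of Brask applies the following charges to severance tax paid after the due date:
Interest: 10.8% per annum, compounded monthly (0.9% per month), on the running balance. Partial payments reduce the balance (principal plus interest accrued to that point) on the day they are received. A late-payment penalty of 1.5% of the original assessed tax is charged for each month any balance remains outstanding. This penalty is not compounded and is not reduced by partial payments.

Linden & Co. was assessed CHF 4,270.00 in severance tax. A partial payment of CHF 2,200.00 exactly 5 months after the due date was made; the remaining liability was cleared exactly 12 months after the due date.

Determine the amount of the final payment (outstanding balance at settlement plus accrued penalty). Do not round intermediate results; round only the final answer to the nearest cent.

CHF 3,180.89

Balance at month 5: CHF 4,270.0000 × (1 + 0.009)^5 = CHF 4,465.6400…
After CHF 2,200.00 payment: CHF 4,465.6400… − CHF 2,200.00 = CHF 2,265.6400…
Balance at month 12: CHF 2,265.6400… × (1 + 0.009)^7 = CHF 2,412.2875…
Penalty: 12 × 1.5% × CHF 4,270.00 = CHF 768.60
Final settlement = outstanding balance + penalty = CHF 2,412.2875… + CHF 768.60 = CHF 3,180.89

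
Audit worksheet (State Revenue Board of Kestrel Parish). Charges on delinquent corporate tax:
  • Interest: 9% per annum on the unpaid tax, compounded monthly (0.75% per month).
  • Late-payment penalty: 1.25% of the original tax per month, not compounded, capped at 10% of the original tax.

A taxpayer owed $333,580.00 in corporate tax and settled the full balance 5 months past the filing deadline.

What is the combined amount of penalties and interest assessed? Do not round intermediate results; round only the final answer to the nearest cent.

Penalty: 5 × 1.25% × $333,580.00 = $20,848.75 (below the 10% cap of $33,358.00)
Interest: $333,580.00 × ((1 + 0.0075)^5 − 1) = $333,580.00 × 0.0380667… = $12,698.3013…
Penalties + interest = $20,848.7500 + $12,698.3013… = $33,547.05

$33,547.05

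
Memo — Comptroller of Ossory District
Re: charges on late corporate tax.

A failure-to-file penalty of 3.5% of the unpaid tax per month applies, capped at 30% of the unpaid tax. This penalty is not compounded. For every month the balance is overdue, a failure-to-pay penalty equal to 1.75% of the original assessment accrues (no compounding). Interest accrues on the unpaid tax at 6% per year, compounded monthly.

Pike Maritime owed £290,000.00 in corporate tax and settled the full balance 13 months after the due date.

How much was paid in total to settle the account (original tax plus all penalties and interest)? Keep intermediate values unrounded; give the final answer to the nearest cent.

£462,401.00

Failure-to-file: 13 × 3.5% × £290,000.00 = £131,950.00, capped at 30% × £290,000.00 = £87,000.00
Failure-to-pay penalty = 1.75% × £290,000.00 × 13 mo = £65,975.00
Interest (6%/yr ÷ 12 = 0.5%/month): £290,000.00 × ((1 + 0.005)^13 − 1) = £19,425.9983…
Total = £290,000.00 + £152,975.0000 + £19,425.9983… = £462,401.00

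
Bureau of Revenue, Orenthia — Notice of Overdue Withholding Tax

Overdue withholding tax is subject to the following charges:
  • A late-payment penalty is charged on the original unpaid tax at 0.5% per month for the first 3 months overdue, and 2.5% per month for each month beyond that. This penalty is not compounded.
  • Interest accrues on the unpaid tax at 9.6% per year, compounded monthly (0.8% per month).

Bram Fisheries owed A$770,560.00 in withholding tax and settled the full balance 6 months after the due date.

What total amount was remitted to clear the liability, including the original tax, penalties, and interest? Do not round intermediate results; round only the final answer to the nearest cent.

A$877,644.96

Penalty, months 1–3: 3 × 0.5% × A$770,560.00 = A$11,558.40
Penalty, months 4–6: 3 × 2.5% × A$770,560.00 = A$57,792.00
Interest: A$770,560.00 × ((1 + 0.008)^6 − 1) = A$770,560.00 × 0.0489703… = A$37,734.5556…
Total = A$770,560.00 + A$69,350.4000 + A$37,734.5556… = A$877,644.96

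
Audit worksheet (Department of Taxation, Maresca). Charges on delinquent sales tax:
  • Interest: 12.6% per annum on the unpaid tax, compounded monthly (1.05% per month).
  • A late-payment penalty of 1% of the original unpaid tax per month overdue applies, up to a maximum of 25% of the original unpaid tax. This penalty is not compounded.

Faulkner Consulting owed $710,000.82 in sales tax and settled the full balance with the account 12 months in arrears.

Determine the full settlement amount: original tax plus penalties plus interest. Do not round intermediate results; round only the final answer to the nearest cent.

$890,012.51

Penalty: 12 × 1% × $710,000.82 = $85,200.10… (below the 25% cap of $177,500.21…)
Interest: $710,000.82 × ((1 + 0.0105)^12 − 1) = $710,000.82 × 0.1335373… = $94,811.5901…
Total = $710,000.82 + $85,200.0984 + $94,811.5901… = $890,012.51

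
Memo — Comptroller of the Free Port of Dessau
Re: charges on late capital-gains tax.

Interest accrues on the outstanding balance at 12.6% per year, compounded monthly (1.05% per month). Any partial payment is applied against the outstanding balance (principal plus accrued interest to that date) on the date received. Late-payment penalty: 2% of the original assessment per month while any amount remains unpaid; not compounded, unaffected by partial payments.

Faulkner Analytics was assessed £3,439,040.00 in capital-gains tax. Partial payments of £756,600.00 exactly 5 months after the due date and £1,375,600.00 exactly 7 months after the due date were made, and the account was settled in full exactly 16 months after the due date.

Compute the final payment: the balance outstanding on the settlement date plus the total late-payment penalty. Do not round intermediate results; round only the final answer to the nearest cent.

£2,805,184.90

Balance at month 5: £3,439,040.0000 × (1 + 0.0105)^5 = £3,623,421.1622…
After £756,600.00 payment: £3,623,421.1622… − £756,600.00 = £2,866,821.1622…
Balance at month 7: £2,866,821.1622… × (1 + 0.0105)^2 = £2,927,340.4737…
After £1,375,600.00 payment: £2,927,340.4737… − £1,375,600.00 = £1,551,740.4737…
Balance at month 16: £1,551,740.4737… × (1 + 0.0105)^9 = £1,704,692.1001…
Penalty: 16 × 2% × £3,439,040.00 = £1,100,492.80
Final settlement = outstanding balance + penalty = £1,704,692.1001… + £1,100,492.80 = £2,805,184.90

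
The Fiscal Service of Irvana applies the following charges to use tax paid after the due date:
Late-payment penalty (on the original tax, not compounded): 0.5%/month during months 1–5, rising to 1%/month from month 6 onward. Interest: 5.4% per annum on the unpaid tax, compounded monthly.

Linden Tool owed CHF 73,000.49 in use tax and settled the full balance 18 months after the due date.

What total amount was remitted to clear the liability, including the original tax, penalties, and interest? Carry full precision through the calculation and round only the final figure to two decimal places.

Penalty, months 1–5: 5 × 0.5% × CHF 73,000.49 = CHF 1,825.01…
Penalty, months 6–18: 13 × 1% × CHF 73,000.49 = CHF 9,490.06…
Interest (5.4%/yr ÷ 12 = 0.45%/month): CHF 73,000.49 × ((1 + 0.0045)^18 − 1) = CHF 6,144.7344…
Total = CHF 73,000.49 + CHF 11,315.0760… + CHF 6,144.7344… = CHF 90,460.30

CHF 90,460.30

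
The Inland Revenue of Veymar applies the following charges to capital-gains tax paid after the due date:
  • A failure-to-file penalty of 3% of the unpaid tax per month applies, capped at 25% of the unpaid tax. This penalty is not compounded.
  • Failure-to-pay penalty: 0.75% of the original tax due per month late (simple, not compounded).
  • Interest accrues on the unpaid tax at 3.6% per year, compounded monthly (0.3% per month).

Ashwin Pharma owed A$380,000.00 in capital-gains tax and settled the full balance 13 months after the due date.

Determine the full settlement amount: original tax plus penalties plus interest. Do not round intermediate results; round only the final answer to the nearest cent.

A$527,139.72

Failure-to-file: 13 × 3% × A$380,000.00 = A$148,200.00, capped at 25% × A$380,000.00 = A$95,000.00
Failure-to-pay penalty: 13 × 0.75% × A$380,000.00 = A$37,050.00
Interest: A$380,000.00 × ((1 + 0.003)^13 − 1) = A$380,000.00 × 0.0397098… = A$15,089.7165…
Total = A$380,000.00 + A$132,050.0000 + A$15,089.7165… = A$527,139.72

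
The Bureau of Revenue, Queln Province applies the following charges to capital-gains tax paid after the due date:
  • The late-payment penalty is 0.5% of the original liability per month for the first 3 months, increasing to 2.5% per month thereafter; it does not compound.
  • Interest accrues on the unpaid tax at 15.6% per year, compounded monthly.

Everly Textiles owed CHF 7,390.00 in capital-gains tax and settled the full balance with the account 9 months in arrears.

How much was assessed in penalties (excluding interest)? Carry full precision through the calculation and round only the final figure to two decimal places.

Penalty, months 1–3: 3 × 0.5% × CHF 7,390.00 = CHF 110.85
Penalty, months 4–9: 6 × 2.5% × CHF 7,390.00 = CHF 1,108.50
Total penalty = CHF 110.85 + CHF 1,108.50 = CHF 1,219.35

CHF 1,219.35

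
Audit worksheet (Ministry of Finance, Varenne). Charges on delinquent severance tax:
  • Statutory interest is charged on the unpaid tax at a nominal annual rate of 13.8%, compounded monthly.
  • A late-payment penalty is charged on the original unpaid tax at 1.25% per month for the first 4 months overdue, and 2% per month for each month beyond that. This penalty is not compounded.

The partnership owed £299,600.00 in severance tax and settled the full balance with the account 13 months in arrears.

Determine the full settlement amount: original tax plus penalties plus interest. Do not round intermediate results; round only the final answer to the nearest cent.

Penalty, months 1–4: 4 × 1.25% × £299,600.00 = £14,980.00
Penalty, months 5–13: 9 × 2% × £299,600.00 = £53,928.00
Interest (13.8%/yr ÷ 12 = 1.15%/month): £299,600.00 × ((1 + 0.0115)^13 − 1) = £48,014.8663…
Total = £299,600.00 + £68,908.0000 + £48,014.8663… = £416,522.87

£416,522.87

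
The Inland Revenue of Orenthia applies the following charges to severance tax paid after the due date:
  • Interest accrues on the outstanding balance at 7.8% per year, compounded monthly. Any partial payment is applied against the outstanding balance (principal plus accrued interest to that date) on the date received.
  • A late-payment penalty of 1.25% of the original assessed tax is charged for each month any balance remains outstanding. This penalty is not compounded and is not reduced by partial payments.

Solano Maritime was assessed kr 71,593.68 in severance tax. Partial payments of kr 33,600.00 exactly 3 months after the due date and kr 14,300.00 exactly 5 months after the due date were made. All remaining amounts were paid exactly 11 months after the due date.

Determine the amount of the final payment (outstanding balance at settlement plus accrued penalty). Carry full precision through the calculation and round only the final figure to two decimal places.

kr 36,472.10

Monthly rate = 7.8% ÷ 12 = 0.65%
Balance at month 3: kr 71,593.6800 × (1 + 0.0065)^3 = kr 72,998.8509…
After kr 33,600.00 payment: kr 72,998.8509… − kr 33,600.00 = kr 39,398.8509…
Balance at month 5: kr 39,398.8509… × (1 + 0.0065)^2 = kr 39,912.7006…
After kr 14,300.00 payment: kr 39,912.7006… − kr 14,300.00 = kr 25,612.7006…
Balance at month 11: kr 25,612.7006… × (1 + 0.0065)^6 = kr 26,627.9693…
Penalty: 11 × 1.25% × kr 71,593.68 = kr 9,844.13…
Final settlement = outstanding balance + penalty = kr 26,627.9693… + kr 9,844.13… = kr 36,472.10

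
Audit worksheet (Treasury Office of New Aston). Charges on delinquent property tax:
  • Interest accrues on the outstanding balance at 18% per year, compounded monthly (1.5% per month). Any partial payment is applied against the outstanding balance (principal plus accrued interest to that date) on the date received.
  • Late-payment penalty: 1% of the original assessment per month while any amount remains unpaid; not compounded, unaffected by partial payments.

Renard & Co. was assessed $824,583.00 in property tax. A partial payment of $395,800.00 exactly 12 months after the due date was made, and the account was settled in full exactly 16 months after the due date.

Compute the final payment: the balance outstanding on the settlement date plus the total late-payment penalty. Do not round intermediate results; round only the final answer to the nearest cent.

Balance at month 12: $824,583.0000 × (1 + 0.015)^12 = $985,886.4187…
After $395,800.00 payment: $985,886.4187… − $395,800.00 = $590,086.4187…
Balance at month 16: $590,086.4187… × (1 + 0.015)^4 = $626,296.2165…
Penalty: 16 × 1% × $824,583.00 = $131,933.28
Final settlement = outstanding balance + penalty = $626,296.2165… + $131,933.28 = $758,229.50

$758,229.50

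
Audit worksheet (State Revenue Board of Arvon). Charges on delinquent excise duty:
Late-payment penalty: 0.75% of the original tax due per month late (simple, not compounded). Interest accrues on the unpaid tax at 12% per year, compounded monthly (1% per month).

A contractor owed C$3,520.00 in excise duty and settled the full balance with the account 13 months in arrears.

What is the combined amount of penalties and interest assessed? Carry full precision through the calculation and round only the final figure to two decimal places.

C$829.29

Late-payment penalty: 13 × 0.75% × C$3,520.00 = C$343.20
Interest: C$3,520.00 × ((1 + 0.01)^13 − 1) = C$3,520.00 × 0.1380933… = C$486.0883…
Penalties + interest = C$343.2000 + C$486.0883… = C$829.29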